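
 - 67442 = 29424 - 96866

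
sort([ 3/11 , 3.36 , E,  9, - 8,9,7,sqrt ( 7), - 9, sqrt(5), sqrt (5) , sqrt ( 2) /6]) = [-9  , - 8, sqrt( 2 )/6,3/11,sqrt(5), sqrt (5 ), sqrt (7), E, 3.36,7 , 9,  9 ]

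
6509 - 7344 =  - 835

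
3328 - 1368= 1960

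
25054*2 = 50108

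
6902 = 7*986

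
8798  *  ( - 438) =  - 3853524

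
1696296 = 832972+863324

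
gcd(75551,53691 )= 1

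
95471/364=262 + 103/364  =  262.28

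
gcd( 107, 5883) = 1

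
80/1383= 80/1383  =  0.06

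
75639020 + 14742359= 90381379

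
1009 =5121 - 4112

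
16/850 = 8/425 = 0.02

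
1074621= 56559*19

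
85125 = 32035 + 53090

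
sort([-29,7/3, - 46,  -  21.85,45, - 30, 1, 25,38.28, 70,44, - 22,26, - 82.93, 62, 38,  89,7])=[  -  82.93, - 46, - 30 ,-29, - 22, - 21.85, 1, 7/3, 7, 25, 26, 38, 38.28, 44, 45, 62,  70,89] 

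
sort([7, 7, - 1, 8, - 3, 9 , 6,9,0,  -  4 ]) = [-4, - 3 , - 1 , 0 , 6,7, 7, 8, 9 , 9] 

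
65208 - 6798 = 58410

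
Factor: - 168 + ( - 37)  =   - 5^1 *41^1 = - 205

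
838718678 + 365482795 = 1204201473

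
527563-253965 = 273598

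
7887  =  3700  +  4187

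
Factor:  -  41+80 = 39 = 3^1 *13^1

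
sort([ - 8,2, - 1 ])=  [ - 8, -1, 2 ] 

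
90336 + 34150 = 124486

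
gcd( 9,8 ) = 1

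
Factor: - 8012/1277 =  - 2^2 * 1277^( - 1) * 2003^1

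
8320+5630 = 13950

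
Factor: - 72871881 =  - 3^1*61^1*398207^1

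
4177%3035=1142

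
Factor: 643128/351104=2^ ( - 4)*3^1*13^(-1 )*127^1 = 381/208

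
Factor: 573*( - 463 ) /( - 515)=265299/515 = 3^1*5^( - 1 )*103^( - 1)*191^1*463^1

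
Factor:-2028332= - 2^2*47^1*10789^1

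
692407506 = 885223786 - 192816280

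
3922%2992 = 930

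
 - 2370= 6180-8550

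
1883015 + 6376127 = 8259142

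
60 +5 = 65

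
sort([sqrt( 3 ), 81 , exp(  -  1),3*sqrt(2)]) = [exp( -1), sqrt( 3),3*sqrt (2 ), 81]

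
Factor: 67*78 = 5226 = 2^1*3^1*13^1*67^1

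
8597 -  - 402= 8999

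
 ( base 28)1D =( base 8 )51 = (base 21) 1K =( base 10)41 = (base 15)2B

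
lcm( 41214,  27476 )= 82428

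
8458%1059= 1045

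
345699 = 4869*71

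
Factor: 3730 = 2^1*5^1*373^1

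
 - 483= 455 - 938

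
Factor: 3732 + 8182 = 2^1*7^1*23^1*37^1 =11914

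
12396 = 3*4132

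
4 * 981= 3924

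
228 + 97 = 325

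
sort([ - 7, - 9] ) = [ - 9, - 7] 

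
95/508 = 95/508 = 0.19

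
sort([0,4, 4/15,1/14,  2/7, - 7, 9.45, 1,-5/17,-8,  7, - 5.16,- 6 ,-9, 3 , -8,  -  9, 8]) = [  -  9, -9, - 8, - 8, - 7, - 6, - 5.16, -5/17 , 0,1/14,4/15, 2/7, 1, 3, 4 , 7, 8,9.45]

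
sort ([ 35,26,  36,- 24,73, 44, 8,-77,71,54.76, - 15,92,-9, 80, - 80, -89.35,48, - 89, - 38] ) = [-89.35, - 89,- 80, - 77, - 38, - 24, - 15,- 9 , 8, 26, 35,36,44,48,  54.76,71,73,80, 92 ] 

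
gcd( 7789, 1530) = 1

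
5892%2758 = 376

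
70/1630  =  7/163 =0.04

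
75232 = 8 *9404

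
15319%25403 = 15319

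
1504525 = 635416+869109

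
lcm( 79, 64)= 5056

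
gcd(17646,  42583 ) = 1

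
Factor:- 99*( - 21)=2079 = 3^3*7^1*11^1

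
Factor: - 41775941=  - 31^1*1347611^1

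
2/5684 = 1/2842 = 0.00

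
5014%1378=880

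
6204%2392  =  1420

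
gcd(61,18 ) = 1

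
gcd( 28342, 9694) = 74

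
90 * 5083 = 457470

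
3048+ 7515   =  10563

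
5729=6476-747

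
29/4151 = 29/4151 = 0.01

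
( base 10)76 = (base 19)40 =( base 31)2E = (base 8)114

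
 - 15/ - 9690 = 1/646 = 0.00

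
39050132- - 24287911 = 63338043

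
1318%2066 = 1318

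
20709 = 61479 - 40770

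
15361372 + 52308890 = 67670262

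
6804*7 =47628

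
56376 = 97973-41597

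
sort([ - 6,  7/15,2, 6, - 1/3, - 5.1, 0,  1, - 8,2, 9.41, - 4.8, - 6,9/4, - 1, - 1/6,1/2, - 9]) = [ - 9, - 8 , - 6, - 6,  -  5.1, - 4.8, - 1,-1/3 , - 1/6,0, 7/15,1/2, 1,2,2, 9/4, 6,9.41 ]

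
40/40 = 1 = 1.00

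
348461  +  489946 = 838407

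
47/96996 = 47/96996 = 0.00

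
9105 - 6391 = 2714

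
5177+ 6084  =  11261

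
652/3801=652/3801 = 0.17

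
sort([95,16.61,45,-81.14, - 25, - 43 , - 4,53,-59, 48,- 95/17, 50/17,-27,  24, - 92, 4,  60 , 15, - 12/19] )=[-92,- 81.14,-59, - 43,-27, - 25,  -  95/17,-4, - 12/19 , 50/17, 4, 15,16.61,  24, 45, 48, 53,  60, 95]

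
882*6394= 5639508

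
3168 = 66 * 48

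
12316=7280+5036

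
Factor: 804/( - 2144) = - 2^( - 3) * 3^1 = - 3/8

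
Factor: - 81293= - 81293^1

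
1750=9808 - 8058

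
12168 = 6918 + 5250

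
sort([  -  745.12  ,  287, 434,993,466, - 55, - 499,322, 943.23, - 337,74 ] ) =[ - 745.12,- 499, - 337,-55, 74, 287, 322, 434, 466, 943.23,993]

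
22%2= 0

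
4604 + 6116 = 10720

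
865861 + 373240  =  1239101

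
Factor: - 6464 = -2^6*101^1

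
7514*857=6439498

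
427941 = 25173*17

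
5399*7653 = 41318547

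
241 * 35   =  8435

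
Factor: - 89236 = -2^2*7^1*3187^1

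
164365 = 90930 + 73435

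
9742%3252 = 3238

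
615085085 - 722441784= -107356699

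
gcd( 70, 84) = 14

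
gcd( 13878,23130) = 4626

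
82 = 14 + 68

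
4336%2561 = 1775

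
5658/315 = 17+101/105 = 17.96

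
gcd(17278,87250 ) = 2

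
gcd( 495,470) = 5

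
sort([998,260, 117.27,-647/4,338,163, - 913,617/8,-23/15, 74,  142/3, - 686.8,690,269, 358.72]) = [ - 913, - 686.8,  -  647/4, - 23/15,142/3,74,617/8,117.27,163,260,269, 338,358.72,690,998]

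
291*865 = 251715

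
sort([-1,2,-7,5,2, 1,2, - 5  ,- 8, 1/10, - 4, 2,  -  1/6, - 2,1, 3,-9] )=[-9,-8, - 7,-5, - 4,-2,-1 ,-1/6 , 1/10, 1, 1, 2, 2, 2,2, 3, 5 ]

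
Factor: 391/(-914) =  - 2^( -1) * 17^1* 23^1*457^( - 1)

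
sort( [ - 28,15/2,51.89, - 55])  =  [  -  55, - 28,  15/2,51.89] 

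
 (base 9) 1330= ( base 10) 999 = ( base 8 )1747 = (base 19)2eb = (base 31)117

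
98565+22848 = 121413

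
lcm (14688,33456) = 602208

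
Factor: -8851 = -53^1*167^1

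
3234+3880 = 7114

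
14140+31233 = 45373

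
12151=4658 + 7493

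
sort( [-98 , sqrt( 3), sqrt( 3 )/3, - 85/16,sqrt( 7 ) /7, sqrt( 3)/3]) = [ - 98,-85/16, sqrt( 7)/7, sqrt( 3)/3,sqrt( 3 )/3,sqrt ( 3)] 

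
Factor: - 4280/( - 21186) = 20/99 = 2^2*3^(-2 )*5^1*11^(-1)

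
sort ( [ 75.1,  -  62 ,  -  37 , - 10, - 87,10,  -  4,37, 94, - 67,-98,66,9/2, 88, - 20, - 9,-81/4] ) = [-98, - 87, - 67, - 62, - 37, - 81/4, - 20,-10, - 9, - 4,9/2,  10,  37, 66,75.1,88,94]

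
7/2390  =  7/2390 = 0.00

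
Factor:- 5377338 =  - 2^1*3^2*17^1*17573^1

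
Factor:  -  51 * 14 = -2^1*3^1*7^1*17^1 = - 714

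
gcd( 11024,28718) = 2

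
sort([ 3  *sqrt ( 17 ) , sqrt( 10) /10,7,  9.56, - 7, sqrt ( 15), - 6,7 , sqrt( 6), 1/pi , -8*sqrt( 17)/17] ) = [ - 7 , - 6, - 8*sqrt( 17)/17, sqrt(10 ) /10 , 1/pi, sqrt ( 6),  sqrt(15),  7 , 7,9.56,3 * sqrt( 17)]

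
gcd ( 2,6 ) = 2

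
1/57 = 1/57 = 0.02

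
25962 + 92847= 118809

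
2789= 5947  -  3158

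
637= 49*13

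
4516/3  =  4516/3 = 1505.33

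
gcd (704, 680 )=8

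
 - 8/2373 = - 1+2365/2373 = - 0.00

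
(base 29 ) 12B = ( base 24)1DM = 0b1110001110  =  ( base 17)329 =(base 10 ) 910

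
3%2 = 1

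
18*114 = 2052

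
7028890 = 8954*785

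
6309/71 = 6309/71 = 88.86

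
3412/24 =853/6 = 142.17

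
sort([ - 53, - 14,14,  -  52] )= [ - 53, - 52 , -14,14] 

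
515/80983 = 515/80983=0.01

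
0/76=0 = 0.00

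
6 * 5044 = 30264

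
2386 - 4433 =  - 2047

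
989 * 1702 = 1683278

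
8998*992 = 8926016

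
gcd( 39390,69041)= 1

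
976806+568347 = 1545153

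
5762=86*67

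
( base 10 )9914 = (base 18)1cae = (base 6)113522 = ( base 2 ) 10011010111010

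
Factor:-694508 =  - 2^2*23^1*7549^1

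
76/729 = 76/729 =0.10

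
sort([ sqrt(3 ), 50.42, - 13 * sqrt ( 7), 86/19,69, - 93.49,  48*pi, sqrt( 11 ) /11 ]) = [- 93.49, - 13 * sqrt (7 ),sqrt(11 ) /11,sqrt(3),86/19,50.42,69, 48*pi]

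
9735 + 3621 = 13356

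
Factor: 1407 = 3^1* 7^1*67^1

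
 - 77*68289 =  - 5258253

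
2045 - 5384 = - 3339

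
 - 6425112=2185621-8610733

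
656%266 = 124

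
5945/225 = 26 + 19/45 = 26.42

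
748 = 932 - 184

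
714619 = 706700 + 7919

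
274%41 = 28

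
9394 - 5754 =3640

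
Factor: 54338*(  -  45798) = -2488571724 = - 2^2*3^1*17^1*101^1*269^1*449^1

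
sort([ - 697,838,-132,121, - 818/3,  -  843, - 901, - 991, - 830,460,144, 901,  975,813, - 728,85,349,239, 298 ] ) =[ - 991, - 901, - 843,-830, - 728, - 697,  -  818/3, - 132, 85,121,144 , 239, 298,349,460,813,838, 901,975] 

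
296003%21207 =20312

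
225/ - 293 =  - 1 + 68/293 = - 0.77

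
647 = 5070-4423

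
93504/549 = 170 + 58/183 = 170.32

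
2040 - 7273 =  - 5233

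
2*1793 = 3586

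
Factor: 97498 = 2^1 * 29^1*41^2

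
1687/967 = 1 + 720/967 = 1.74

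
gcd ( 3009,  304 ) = 1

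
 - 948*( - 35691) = 33835068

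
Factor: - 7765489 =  - 7765489^1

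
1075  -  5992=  - 4917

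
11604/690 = 1934/115 =16.82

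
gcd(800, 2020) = 20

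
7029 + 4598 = 11627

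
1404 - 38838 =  - 37434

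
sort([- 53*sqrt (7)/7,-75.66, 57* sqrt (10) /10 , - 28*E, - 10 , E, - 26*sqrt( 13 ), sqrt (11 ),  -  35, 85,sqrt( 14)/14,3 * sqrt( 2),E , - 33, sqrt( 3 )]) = [ - 26*sqrt( 13 ), - 28*E, -75.66, - 35, -33,-53*sqrt( 7)/7, - 10, sqrt( 14)/14,sqrt(3),  E, E, sqrt (11), 3*sqrt( 2 ), 57*sqrt( 10 ) /10,  85 ]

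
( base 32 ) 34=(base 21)4G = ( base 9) 121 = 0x64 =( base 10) 100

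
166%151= 15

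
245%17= 7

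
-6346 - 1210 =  - 7556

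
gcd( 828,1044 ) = 36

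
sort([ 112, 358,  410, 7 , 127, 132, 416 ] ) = [ 7, 112 , 127, 132, 358, 410, 416]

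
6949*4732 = 32882668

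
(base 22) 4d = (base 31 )38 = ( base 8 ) 145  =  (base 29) 3e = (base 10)101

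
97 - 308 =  - 211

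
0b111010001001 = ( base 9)5084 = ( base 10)3721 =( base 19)A5G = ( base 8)7211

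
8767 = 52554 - 43787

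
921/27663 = 307/9221 = 0.03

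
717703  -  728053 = -10350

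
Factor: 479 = 479^1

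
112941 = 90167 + 22774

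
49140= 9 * 5460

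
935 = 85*11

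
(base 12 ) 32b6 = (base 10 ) 5610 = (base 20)E0A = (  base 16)15EA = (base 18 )h5c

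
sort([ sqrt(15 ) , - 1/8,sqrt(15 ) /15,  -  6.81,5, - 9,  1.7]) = [ - 9,-6.81, - 1/8,  sqrt( 15 ) /15,1.7, sqrt( 15),5]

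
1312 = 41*32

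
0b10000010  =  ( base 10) 130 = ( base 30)4a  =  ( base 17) 7B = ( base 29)4E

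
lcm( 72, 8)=72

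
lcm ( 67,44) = 2948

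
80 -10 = 70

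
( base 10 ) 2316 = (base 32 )28C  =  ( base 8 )4414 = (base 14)bb6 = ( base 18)72C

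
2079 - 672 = 1407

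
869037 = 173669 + 695368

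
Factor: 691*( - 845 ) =-5^1*13^2*691^1 = - 583895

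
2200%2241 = 2200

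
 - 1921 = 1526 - 3447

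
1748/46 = 38=38.00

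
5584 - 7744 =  - 2160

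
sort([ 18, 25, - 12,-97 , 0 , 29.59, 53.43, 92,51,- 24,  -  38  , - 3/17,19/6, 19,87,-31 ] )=[ - 97, - 38 , - 31, -24 ,-12, - 3/17, 0,19/6, 18,19,25,29.59, 51,  53.43,87 , 92]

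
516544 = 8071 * 64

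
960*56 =53760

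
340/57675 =68/11535 = 0.01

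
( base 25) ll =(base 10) 546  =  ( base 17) 1f2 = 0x222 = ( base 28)je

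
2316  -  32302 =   -  29986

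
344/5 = 344/5 = 68.80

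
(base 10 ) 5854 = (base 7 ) 23032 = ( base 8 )13336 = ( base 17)1346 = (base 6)43034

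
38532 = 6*6422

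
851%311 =229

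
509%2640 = 509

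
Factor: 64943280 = 2^4 *3^2*5^1*90199^1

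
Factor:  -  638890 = -2^1*5^1*7^1*9127^1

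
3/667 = 3/667 = 0.00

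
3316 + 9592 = 12908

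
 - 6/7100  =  - 3/3550 = - 0.00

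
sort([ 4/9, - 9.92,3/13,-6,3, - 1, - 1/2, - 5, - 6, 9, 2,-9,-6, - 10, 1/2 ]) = [ - 10, - 9.92  , - 9, - 6,-6 , - 6,-5, - 1, - 1/2,3/13, 4/9,1/2,2, 3, 9]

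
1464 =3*488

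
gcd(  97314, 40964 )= 98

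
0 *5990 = 0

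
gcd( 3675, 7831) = 1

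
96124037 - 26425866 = 69698171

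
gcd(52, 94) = 2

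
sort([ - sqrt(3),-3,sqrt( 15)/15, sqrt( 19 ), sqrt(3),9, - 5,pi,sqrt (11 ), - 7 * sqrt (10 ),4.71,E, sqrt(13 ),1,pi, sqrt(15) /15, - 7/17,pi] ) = [ - 7*sqrt(10 ), - 5,  -  3, - sqrt( 3 ), -7/17, sqrt(15 )/15,sqrt(15)/15 , 1, sqrt(3 ), E,pi, pi,pi,sqrt (11),sqrt ( 13 ),sqrt(19),4.71,9 ]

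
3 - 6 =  - 3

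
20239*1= 20239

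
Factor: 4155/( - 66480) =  - 2^( - 4 ) = -  1/16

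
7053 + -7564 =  - 511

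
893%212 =45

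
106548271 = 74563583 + 31984688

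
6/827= 6/827 =0.01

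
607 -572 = 35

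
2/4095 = 2/4095  =  0.00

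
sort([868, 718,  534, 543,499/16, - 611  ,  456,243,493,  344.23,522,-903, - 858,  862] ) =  [ - 903, - 858, - 611,499/16,  243,344.23,456,493,522,534,  543,  718,862,  868 ] 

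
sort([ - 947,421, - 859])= [ - 947,-859, 421]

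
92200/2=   46100  =  46100.00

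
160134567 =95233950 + 64900617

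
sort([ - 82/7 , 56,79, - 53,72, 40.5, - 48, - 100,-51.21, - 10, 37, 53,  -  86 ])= [ - 100,  -  86, - 53 , - 51.21 , - 48,-82/7  , - 10, 37, 40.5, 53, 56,72, 79]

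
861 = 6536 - 5675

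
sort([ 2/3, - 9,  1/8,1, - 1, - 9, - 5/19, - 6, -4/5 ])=[  -  9 , - 9, - 6,-1 ,- 4/5, - 5/19,1/8,2/3, 1] 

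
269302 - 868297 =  - 598995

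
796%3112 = 796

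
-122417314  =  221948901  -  344366215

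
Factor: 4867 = 31^1*157^1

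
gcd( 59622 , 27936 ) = 6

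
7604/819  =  7604/819 = 9.28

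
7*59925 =419475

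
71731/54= 1328 + 19/54 = 1328.35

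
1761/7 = 251  +  4/7 = 251.57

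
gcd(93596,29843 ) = 1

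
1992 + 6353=8345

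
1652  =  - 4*(-413 )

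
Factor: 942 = 2^1*3^1 * 157^1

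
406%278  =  128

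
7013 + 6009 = 13022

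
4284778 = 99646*43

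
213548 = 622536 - 408988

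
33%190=33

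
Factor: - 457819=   -  223^1*2053^1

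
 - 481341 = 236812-718153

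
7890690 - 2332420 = 5558270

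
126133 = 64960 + 61173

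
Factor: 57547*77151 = 3^1*7^1*8221^1*25717^1 = 4439808597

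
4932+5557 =10489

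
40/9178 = 20/4589 = 0.00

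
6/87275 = 6/87275 = 0.00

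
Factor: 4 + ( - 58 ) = - 2^1*3^3=- 54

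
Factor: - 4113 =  - 3^2*457^1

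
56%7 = 0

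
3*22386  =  67158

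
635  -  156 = 479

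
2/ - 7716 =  - 1/3858 =-0.00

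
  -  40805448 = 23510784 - 64316232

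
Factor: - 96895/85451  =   - 5^1*19379^1*85451^( - 1 )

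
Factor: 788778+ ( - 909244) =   -  120466 = -2^1*29^1*31^1 *67^1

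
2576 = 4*644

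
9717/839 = 11 + 488/839 = 11.58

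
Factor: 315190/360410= 31519/36041 =23^( - 1)*43^1*733^1*1567^( - 1 ) 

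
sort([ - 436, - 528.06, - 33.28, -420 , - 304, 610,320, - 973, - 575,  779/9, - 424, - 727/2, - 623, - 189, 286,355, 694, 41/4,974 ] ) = [ - 973, - 623 , - 575, - 528.06,-436, - 424, - 420, - 727/2, - 304, - 189, - 33.28, 41/4,779/9,286,320, 355, 610, 694,974] 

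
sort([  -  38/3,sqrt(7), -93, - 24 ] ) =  [  -  93,- 24, - 38/3,sqrt( 7)]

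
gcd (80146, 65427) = 1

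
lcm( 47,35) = 1645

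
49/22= 2+5/22 = 2.23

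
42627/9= 4736 +1/3=4736.33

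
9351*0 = 0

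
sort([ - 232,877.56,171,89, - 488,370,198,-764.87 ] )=[ - 764.87, - 488 , - 232,89,171, 198,370, 877.56 ] 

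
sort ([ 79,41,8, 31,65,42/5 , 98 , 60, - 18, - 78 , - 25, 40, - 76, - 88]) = [-88 , - 78, - 76, - 25, - 18,8, 42/5,31, 40 , 41,60, 65 , 79 , 98]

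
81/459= 3/17= 0.18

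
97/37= 2+23/37 = 2.62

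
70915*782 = 55455530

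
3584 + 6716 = 10300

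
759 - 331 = 428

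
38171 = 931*41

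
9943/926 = 9943/926=10.74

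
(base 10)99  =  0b1100011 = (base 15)69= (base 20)4J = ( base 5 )344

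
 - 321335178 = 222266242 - 543601420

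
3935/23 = 3935/23 = 171.09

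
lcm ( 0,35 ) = 0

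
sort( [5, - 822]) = [ -822, 5 ]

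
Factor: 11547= 3^2 * 1283^1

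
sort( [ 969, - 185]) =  [ - 185  ,  969]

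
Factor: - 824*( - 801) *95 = 2^3*3^2*5^1*19^1*89^1*103^1 = 62702280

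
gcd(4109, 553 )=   7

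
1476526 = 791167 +685359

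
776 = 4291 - 3515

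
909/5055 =303/1685 = 0.18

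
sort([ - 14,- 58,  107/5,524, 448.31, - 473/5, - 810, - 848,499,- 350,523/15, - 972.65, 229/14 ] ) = [ - 972.65, - 848, - 810, -350, - 473/5,  -  58, - 14,229/14,107/5,523/15,448.31,499, 524]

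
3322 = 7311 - 3989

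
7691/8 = 7691/8 = 961.38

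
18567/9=2063 = 2063.00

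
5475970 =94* 58255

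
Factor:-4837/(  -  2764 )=7/4= 2^(-2)*7^1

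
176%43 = 4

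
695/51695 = 139/10339 = 0.01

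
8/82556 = 2/20639 = 0.00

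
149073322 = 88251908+60821414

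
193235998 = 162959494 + 30276504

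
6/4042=3/2021  =  0.00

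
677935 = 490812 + 187123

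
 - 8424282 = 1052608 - 9476890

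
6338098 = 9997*634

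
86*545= 46870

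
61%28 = 5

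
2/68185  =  2/68185 = 0.00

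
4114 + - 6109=- 1995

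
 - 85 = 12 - 97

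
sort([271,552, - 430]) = [ - 430 , 271,552]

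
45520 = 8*5690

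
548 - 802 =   -  254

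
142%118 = 24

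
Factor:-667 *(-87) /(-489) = -19343/163 = - 23^1*29^2*163^( - 1)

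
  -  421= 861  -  1282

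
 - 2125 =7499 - 9624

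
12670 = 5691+6979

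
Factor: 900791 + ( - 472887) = 2^7*3343^1 = 427904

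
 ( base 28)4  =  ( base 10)4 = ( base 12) 4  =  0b100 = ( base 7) 4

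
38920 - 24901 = 14019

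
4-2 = 2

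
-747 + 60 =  - 687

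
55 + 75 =130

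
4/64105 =4/64105 = 0.00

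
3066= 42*73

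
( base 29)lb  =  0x26c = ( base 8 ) 1154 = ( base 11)514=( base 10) 620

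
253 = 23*11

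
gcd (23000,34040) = 920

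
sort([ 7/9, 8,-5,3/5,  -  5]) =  [ - 5, - 5,3/5,7/9,8]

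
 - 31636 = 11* ( - 2876 ) 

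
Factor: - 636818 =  -2^1*7^1*13^1*3499^1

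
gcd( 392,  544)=8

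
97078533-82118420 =14960113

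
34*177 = 6018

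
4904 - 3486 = 1418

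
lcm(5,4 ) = 20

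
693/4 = 173 + 1/4=173.25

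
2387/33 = 72+1/3 =72.33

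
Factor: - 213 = -3^1*  71^1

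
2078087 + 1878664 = 3956751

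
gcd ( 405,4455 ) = 405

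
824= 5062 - 4238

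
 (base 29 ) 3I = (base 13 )81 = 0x69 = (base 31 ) 3C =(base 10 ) 105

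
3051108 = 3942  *774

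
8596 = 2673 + 5923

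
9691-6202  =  3489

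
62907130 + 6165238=69072368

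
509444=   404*1261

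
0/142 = 0 = 0.00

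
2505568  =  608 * 4121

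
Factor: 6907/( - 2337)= - 3^( - 1)*19^( - 1 )*41^( - 1)*6907^1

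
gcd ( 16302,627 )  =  627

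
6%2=0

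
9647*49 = 472703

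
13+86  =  99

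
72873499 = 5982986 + 66890513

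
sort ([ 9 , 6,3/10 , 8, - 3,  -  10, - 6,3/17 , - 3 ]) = [  -  10,- 6,  -  3,-3,3/17, 3/10 , 6 , 8,9 ]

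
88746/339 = 261 + 89/113 = 261.79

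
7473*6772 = 50607156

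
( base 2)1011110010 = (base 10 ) 754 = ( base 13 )460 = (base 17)2A6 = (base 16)2F2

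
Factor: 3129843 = 3^1*373^1 * 2797^1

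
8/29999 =8/29999 = 0.00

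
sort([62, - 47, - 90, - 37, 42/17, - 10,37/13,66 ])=[ - 90, - 47, - 37,- 10, 42/17, 37/13, 62 , 66]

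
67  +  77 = 144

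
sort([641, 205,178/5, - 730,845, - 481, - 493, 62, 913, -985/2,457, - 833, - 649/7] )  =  [ - 833,-730 , - 493,  -  985/2, - 481, - 649/7, 178/5, 62,205, 457,641, 845,913] 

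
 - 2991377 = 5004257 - 7995634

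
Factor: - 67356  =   - 2^2*3^2*1871^1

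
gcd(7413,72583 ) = 7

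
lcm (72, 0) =0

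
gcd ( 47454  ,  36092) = 2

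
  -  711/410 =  - 2 + 109/410=- 1.73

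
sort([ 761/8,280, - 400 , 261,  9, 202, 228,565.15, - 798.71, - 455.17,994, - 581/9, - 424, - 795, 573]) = [  -  798.71, - 795,  -  455.17, - 424,-400, - 581/9, 9, 761/8, 202,228,  261, 280, 565.15,573, 994 ] 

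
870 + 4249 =5119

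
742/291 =2 + 160/291 = 2.55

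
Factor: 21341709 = 3^2* 29^1*81769^1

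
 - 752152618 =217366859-969519477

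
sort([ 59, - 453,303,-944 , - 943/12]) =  [ - 944, - 453, - 943/12 , 59,  303] 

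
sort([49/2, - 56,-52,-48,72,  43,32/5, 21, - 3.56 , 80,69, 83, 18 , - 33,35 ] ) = [  -  56, - 52 , - 48, - 33, - 3.56,32/5, 18, 21,  49/2 , 35 , 43, 69,72,  80,  83 ]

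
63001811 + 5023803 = 68025614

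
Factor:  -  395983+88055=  - 2^3*61^1 * 631^1 = -  307928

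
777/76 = 777/76 = 10.22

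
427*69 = 29463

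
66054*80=5284320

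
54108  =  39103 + 15005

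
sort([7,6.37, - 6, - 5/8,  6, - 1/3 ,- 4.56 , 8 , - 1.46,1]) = [ - 6, - 4.56 , - 1.46, - 5/8, - 1/3, 1  ,  6, 6.37 , 7, 8 ] 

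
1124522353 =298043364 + 826478989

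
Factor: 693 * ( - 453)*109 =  - 3^3*7^1*11^1*109^1*151^1 = -34218261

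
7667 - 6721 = 946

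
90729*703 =63782487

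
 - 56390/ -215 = 262 + 12/43 = 262.28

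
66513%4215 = 3288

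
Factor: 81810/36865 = 162/73=2^1*3^4*73^ ( - 1 ) 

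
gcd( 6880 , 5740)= 20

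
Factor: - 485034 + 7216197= 3^2*349^1*2143^1  =  6731163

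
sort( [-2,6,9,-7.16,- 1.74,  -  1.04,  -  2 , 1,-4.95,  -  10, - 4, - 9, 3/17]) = [-10, -9,-7.16, - 4.95,-4,- 2, - 2,-1.74,-1.04, 3/17,1,6, 9]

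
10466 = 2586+7880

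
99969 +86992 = 186961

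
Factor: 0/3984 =0^1=0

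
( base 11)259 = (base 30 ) a6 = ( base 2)100110010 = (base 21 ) ec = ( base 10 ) 306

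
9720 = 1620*6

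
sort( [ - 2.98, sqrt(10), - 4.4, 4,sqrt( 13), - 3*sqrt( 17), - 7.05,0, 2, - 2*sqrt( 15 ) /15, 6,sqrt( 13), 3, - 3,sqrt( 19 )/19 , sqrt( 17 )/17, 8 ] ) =[ - 3*sqrt(17 ),-7.05, - 4.4,  -  3 , - 2.98,-2 * sqrt(15 )/15, 0, sqrt( 19 )/19, sqrt( 17)/17, 2, 3,sqrt(10 ), sqrt( 13),  sqrt( 13 ) , 4, 6 , 8 ]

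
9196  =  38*242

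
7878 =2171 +5707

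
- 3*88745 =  - 266235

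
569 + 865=1434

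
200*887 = 177400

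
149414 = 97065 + 52349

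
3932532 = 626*6282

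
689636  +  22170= 711806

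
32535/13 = 2502 + 9/13 = 2502.69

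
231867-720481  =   - 488614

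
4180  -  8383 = -4203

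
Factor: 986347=19^1*51913^1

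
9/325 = 9/325 = 0.03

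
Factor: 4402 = 2^1*31^1 * 71^1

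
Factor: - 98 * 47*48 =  -221088= -2^5 * 3^1  *7^2*47^1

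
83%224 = 83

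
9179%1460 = 419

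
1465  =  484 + 981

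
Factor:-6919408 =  - 2^4 * 17^1*25439^1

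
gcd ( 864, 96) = 96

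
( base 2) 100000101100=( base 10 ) 2092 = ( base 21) 4fd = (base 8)4054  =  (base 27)2ND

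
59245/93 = 637+4/93 = 637.04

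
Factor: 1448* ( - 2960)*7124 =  - 2^9 * 5^1 * 13^1 * 37^1*137^1*181^1= -  30534033920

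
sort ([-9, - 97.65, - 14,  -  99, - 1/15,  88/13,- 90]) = [ - 99, - 97.65, - 90,-14 , - 9, - 1/15,  88/13 ]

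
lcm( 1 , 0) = 0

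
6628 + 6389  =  13017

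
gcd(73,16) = 1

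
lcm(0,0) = 0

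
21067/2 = 10533 + 1/2 = 10533.50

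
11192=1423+9769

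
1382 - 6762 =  - 5380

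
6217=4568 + 1649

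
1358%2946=1358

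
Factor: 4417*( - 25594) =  - 2^1*7^1*67^1*191^1 * 631^1 = - 113048698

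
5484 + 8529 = 14013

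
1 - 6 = - 5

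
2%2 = 0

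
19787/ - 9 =-2199 + 4/9 = - 2198.56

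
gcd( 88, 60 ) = 4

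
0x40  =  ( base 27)2A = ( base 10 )64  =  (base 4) 1000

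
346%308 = 38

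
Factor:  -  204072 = - 2^3 * 3^1*11^1*773^1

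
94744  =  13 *7288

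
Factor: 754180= 2^2*5^1*7^1*5387^1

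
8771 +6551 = 15322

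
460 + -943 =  - 483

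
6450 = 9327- 2877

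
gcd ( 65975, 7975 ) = 725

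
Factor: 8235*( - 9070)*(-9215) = 2^1 * 3^3*5^3 *19^1*61^1*97^1*907^1 = 688281711750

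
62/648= 31/324 = 0.10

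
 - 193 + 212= 19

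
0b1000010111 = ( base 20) 16F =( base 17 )1E8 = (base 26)kf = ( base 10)535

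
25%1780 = 25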